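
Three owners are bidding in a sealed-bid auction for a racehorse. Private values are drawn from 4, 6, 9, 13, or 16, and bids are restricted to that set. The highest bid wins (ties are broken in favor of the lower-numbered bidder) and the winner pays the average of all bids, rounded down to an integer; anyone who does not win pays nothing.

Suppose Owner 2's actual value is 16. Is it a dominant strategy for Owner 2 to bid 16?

Consider the case where Owner 1 bids 4 and Owner 3 bids 4.
Truthful bid 16: wins, pays 8, utility 16 - 8 = 8.
Bid 6 instead: wins, pays 4, utility 16 - 4 = 12.
Since 12 > 8, bidding 6 is strictly better here, so truthful bidding is not dominant.

No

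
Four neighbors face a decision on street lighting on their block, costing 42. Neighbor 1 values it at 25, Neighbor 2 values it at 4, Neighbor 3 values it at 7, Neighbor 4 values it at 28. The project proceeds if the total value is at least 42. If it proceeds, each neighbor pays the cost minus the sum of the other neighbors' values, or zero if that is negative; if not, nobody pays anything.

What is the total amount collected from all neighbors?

Total value 64 ≥ cost 42, so it is built.
Neighbor 1: others sum to 39; max(0, 42 - 39) = 3.
Neighbor 2: others sum to 60; max(0, 42 - 60) = 0.
Neighbor 3: others sum to 57; max(0, 42 - 57) = 0.
Neighbor 4: others sum to 36; max(0, 42 - 36) = 6.
Total collected = 3 + 0 + 0 + 6 = 9.

9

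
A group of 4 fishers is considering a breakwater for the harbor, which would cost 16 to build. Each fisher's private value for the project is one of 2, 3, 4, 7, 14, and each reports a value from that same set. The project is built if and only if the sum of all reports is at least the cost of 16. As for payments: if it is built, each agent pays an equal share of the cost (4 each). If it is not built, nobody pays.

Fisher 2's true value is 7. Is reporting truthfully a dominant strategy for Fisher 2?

Consider the case where Fisher 1 reports 2, Fisher 3 reports 2 and Fisher 4 reports 2.
Truthful report 7: project not built, utility 0.
Report 14 instead: project built, pays 4, utility 7 - 4 = 3.
Since 3 > 0, reporting 14 is strictly better here, so truthful reporting is not dominant.

No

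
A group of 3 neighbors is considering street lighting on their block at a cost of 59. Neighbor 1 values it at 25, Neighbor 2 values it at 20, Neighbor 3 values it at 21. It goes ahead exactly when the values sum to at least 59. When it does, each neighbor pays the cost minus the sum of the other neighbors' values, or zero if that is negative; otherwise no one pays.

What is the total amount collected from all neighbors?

Total value 66 ≥ cost 59, so it is built.
Neighbor 1: others sum to 41; max(0, 59 - 41) = 18.
Neighbor 2: others sum to 46; max(0, 59 - 46) = 13.
Neighbor 3: others sum to 45; max(0, 59 - 45) = 14.
Total collected = 18 + 13 + 14 = 45.

45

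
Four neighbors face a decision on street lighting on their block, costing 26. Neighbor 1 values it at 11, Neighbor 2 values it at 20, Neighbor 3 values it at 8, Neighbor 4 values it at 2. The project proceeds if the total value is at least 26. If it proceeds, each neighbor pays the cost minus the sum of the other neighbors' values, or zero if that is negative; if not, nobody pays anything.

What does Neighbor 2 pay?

5

Total value 41 ≥ cost 26, so the project is built.
The other neighbors' values sum to 21.
Cost minus that sum is 26 - 21 = 5.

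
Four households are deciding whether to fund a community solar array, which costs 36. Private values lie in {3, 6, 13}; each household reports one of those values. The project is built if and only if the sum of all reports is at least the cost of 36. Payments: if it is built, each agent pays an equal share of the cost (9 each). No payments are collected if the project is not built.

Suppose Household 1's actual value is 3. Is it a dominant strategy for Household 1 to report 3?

Yes

Check each profile of the others' reports and compare truth against every alternative report.
Others report (6, 13, 13): truth gives 0, best alternative gives -6.
Others report (13, 6, 13): truth gives 0, best alternative gives -6.
Others report (13, 13, 6): truth gives 0, best alternative gives -6.
Others report (13, 13, 13): truth gives -6, best alternative gives -6.
Others report (3, 3, 3): truth gives 0, best alternative gives 0.
Others report (3, 3, 6): truth gives 0, best alternative gives 0.
(Remaining 21 profiles checked similarly; truth is weakly best in each.)
In every case the truthful report is at least as good as any alternative, so it is a dominant strategy.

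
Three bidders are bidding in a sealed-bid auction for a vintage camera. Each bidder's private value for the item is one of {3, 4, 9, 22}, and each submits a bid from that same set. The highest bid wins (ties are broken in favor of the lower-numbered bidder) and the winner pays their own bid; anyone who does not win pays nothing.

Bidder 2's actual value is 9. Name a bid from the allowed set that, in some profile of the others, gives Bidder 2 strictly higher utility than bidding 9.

4

Suppose Bidder 1 bids 3 and Bidder 3 bids 3.
Bid 9: wins, pays 9, utility 9 - 9 = 0.
Bid 4: wins, pays 4, utility 9 - 4 = 5.
So bidding 4 beats truth here (5 > 0).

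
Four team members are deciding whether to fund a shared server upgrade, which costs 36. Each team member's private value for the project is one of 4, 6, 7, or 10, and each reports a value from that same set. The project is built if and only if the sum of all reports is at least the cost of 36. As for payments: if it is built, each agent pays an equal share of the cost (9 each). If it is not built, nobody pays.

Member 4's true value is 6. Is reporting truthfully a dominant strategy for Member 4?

Consider the case where Member 1 reports 10, Member 2 reports 10 and Member 3 reports 10.
Truthful report 6: project built, pays 9, utility 6 - 9 = -3.
Report 4 instead: project not built, utility 0.
Since 0 > -3, reporting 4 is strictly better here, so truthful reporting is not dominant.

No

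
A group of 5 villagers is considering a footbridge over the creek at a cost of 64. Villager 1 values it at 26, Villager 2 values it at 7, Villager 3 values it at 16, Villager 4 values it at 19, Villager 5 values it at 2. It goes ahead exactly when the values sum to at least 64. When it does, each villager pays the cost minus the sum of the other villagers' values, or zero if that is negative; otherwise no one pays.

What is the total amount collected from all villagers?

44

Total value 70 ≥ cost 64, so it is built.
Villager 1: others sum to 44; max(0, 64 - 44) = 20.
Villager 2: others sum to 63; max(0, 64 - 63) = 1.
Villager 3: others sum to 54; max(0, 64 - 54) = 10.
Villager 4: others sum to 51; max(0, 64 - 51) = 13.
Villager 5: others sum to 68; max(0, 64 - 68) = 0.
Total collected = 20 + 1 + 10 + 13 + 0 = 44.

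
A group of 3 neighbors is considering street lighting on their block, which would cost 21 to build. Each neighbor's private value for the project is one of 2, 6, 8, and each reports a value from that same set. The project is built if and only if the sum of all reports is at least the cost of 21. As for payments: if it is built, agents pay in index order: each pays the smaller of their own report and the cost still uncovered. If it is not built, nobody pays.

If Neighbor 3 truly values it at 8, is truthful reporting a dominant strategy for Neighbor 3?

Check each profile of the others' reports and compare truth against every alternative report.
Others report (6, 8): truth gives 1, best alternative gives 0.
Others report (8, 6): truth gives 1, best alternative gives 0.
Others report (8, 8): truth gives 3, best alternative gives 3.
Others report (2, 2): truth gives 0, best alternative gives 0.
Others report (2, 6): truth gives 0, best alternative gives 0.
Others report (2, 8): truth gives 0, best alternative gives 0.
(Remaining 3 profiles checked similarly; truth is weakly best in each.)
In every case the truthful report is at least as good as any alternative, so it is a dominant strategy.

Yes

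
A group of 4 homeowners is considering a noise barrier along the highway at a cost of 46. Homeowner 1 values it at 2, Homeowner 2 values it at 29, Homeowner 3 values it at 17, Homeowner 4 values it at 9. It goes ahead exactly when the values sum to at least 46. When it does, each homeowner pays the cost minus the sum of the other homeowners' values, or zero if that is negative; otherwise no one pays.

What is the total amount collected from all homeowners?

Total value 57 ≥ cost 46, so it is built.
Homeowner 1: others sum to 55; max(0, 46 - 55) = 0.
Homeowner 2: others sum to 28; max(0, 46 - 28) = 18.
Homeowner 3: others sum to 40; max(0, 46 - 40) = 6.
Homeowner 4: others sum to 48; max(0, 46 - 48) = 0.
Total collected = 0 + 18 + 6 + 0 = 24.

24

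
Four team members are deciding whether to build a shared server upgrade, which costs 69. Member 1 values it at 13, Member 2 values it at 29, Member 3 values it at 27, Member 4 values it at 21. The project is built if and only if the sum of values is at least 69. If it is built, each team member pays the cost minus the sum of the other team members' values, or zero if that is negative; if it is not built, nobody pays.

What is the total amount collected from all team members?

Total value 90 ≥ cost 69, so it is built.
Member 1: others sum to 77; max(0, 69 - 77) = 0.
Member 2: others sum to 61; max(0, 69 - 61) = 8.
Member 3: others sum to 63; max(0, 69 - 63) = 6.
Member 4: others sum to 69; max(0, 69 - 69) = 0.
Total collected = 0 + 8 + 6 + 0 = 14.

14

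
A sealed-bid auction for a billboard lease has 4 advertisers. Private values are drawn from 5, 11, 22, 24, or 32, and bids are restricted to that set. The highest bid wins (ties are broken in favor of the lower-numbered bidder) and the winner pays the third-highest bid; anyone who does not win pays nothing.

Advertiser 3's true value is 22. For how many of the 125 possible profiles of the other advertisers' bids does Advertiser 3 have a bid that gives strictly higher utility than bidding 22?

24

Others bid (5, 5, 24): truth gives 0; bid 24 gives 17 > 0. Violating.
Others bid (5, 5, 32): truth gives 0; bid 32 gives 17 > 0. Violating.
Others bid (5, 11, 24): truth gives 0; bid 24 gives 11 > 0. Violating.
Others bid (5, 11, 32): truth gives 0; bid 32 gives 11 > 0. Violating.
Others bid (5, 5, 5): truth gives 17; no alternative beats it.
Others bid (5, 5, 11): truth gives 17; no alternative beats it.
(Checking all 125 profiles: 24 have a profitable deviation, 101 do not.)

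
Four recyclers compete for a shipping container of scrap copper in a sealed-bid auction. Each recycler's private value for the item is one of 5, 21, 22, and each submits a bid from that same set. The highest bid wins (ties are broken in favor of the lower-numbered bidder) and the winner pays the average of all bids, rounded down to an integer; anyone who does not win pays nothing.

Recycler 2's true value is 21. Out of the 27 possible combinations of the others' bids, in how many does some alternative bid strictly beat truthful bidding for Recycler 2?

10

Others bid (5, 5, 22): truth gives 0; bid 22 gives 8 > 0. Violating.
Others bid (5, 21, 22): truth gives 0; bid 22 gives 4 > 0. Violating.
Others bid (5, 22, 5): truth gives 0; bid 22 gives 8 > 0. Violating.
Others bid (5, 22, 21): truth gives 0; bid 22 gives 4 > 0. Violating.
Others bid (5, 5, 5): truth gives 12; no alternative beats it.
Others bid (5, 5, 21): truth gives 8; no alternative beats it.
(Checking all 27 profiles: 10 have a profitable deviation, 17 do not.)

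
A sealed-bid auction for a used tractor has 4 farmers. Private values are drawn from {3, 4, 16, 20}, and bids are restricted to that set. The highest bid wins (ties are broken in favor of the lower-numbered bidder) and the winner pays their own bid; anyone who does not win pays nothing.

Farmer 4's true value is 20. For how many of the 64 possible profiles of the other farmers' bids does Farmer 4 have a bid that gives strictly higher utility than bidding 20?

Others bid (3, 3, 3): truth gives 0; bid 4 gives 16 > 0. Violating.
Others bid (3, 3, 4): truth gives 0; bid 16 gives 4 > 0. Violating.
Others bid (3, 4, 3): truth gives 0; bid 16 gives 4 > 0. Violating.
Others bid (3, 4, 4): truth gives 0; bid 16 gives 4 > 0. Violating.
Others bid (3, 3, 16): truth gives 0; no alternative beats it.
Others bid (3, 3, 20): truth gives 0; no alternative beats it.
(Checking all 64 profiles: 8 have a profitable deviation, 56 do not.)

8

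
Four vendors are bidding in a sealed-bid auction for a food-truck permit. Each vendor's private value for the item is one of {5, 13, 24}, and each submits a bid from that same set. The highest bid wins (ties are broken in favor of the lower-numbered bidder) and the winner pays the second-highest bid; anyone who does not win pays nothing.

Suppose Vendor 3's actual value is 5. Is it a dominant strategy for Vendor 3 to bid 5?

Check each profile of the others' bids and compare truth against every alternative bid.
Others bid (5, 5, 13): truth gives 0, best alternative gives -8.
Others bid (5, 5, 5): truth gives 0, best alternative gives 0.
Others bid (5, 5, 24): truth gives 0, best alternative gives 0.
Others bid (5, 13, 5): truth gives 0, best alternative gives 0.
Others bid (5, 13, 13): truth gives 0, best alternative gives 0.
Others bid (5, 13, 24): truth gives 0, best alternative gives 0.
(Remaining 21 profiles checked similarly; truth is weakly best in each.)
In every case the truthful bid is at least as good as any alternative, so it is a dominant strategy.

Yes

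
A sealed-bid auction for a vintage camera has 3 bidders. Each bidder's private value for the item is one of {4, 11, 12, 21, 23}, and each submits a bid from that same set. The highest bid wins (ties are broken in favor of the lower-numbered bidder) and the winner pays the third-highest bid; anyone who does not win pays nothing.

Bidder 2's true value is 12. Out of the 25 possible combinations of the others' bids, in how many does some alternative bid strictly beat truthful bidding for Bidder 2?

8

Others bid (4, 21): truth gives 0; bid 21 gives 8 > 0. Violating.
Others bid (4, 23): truth gives 0; bid 23 gives 8 > 0. Violating.
Others bid (11, 21): truth gives 0; bid 21 gives 1 > 0. Violating.
Others bid (11, 23): truth gives 0; bid 23 gives 1 > 0. Violating.
Others bid (4, 4): truth gives 8; no alternative beats it.
Others bid (4, 11): truth gives 8; no alternative beats it.
(Checking all 25 profiles: 8 have a profitable deviation, 17 do not.)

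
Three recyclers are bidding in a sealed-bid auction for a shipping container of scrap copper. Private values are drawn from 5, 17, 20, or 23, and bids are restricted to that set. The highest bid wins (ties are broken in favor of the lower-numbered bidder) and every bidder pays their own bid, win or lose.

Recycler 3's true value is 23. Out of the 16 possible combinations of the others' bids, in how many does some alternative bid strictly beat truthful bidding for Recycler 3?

Others bid (5, 5): truth gives 0; bid 17 gives 6 > 0. Violating.
Others bid (5, 17): truth gives 0; bid 20 gives 3 > 0. Violating.
Others bid (5, 23): truth gives -23; bid 5 gives -5 > -23. Violating.
Others bid (17, 5): truth gives 0; bid 20 gives 3 > 0. Violating.
Others bid (5, 20): truth gives 0; no alternative beats it.
Others bid (17, 20): truth gives 0; no alternative beats it.
(Checking all 16 profiles: 11 have a profitable deviation, 5 do not.)

11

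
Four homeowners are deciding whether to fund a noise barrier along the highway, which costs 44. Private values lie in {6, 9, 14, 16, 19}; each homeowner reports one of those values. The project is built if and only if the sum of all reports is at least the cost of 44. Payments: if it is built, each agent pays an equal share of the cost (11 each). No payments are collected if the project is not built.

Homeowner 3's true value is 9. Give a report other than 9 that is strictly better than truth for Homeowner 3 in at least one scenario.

Suppose Homeowner 1 reports 6, Homeowner 2 reports 14 and Homeowner 4 reports 16.
Report 9: project built, pays 11, utility 9 - 11 = -2.
Report 6: project not built, utility 0.
So reporting 6 beats truth here (0 > -2).

6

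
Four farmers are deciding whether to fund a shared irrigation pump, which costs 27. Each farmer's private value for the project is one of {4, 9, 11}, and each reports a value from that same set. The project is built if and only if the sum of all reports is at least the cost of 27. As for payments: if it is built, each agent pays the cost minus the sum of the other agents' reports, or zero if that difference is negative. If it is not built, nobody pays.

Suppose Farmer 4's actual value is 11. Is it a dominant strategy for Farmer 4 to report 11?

Yes

Check each profile of the others' reports and compare truth against every alternative report.
Others report (4, 4, 9): truth gives 1, best alternative gives 0.
Others report (4, 9, 4): truth gives 1, best alternative gives 0.
Others report (9, 4, 4): truth gives 1, best alternative gives 0.
Others report (9, 9, 9): truth gives 11, best alternative gives 11.
Others report (9, 9, 11): truth gives 11, best alternative gives 11.
Others report (9, 11, 9): truth gives 11, best alternative gives 11.
(Remaining 21 profiles checked similarly; truth is weakly best in each.)
In every case the truthful report is at least as good as any alternative, so it is a dominant strategy.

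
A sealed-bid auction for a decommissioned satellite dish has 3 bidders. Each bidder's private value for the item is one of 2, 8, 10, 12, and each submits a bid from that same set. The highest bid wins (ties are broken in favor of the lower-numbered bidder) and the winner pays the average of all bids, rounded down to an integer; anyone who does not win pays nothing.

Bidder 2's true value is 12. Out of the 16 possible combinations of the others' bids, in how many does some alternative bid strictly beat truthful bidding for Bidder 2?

6

Others bid (2, 2): truth gives 7; bid 8 gives 8 > 7. Violating.
Others bid (2, 8): truth gives 5; bid 8 gives 6 > 5. Violating.
Others bid (2, 10): truth gives 4; bid 10 gives 5 > 4. Violating.
Others bid (8, 2): truth gives 5; bid 10 gives 6 > 5. Violating.
Others bid (2, 12): truth gives 4; no alternative beats it.
Others bid (8, 12): truth gives 2; no alternative beats it.
(Checking all 16 profiles: 6 have a profitable deviation, 10 do not.)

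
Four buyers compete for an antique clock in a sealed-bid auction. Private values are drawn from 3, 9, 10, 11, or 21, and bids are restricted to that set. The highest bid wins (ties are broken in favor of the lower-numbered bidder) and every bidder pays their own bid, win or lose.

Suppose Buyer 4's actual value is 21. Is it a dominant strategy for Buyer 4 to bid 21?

Consider the case where Buyer 1 bids 3, Buyer 2 bids 3 and Buyer 3 bids 3.
Truthful bid 21: wins, pays 21, utility 21 - 21 = 0.
Bid 9 instead: wins, pays 9, utility 21 - 9 = 12.
Since 12 > 0, bidding 9 is strictly better here, so truthful bidding is not dominant.

No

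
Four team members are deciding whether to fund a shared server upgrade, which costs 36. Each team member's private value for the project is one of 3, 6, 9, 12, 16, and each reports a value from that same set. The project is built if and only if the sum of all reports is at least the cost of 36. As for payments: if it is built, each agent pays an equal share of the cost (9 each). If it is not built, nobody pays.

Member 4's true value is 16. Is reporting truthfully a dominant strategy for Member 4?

Check each profile of the others' reports and compare truth against every alternative report.
Others report (3, 3, 16): truth gives 7, best alternative gives 0.
Others report (3, 6, 12): truth gives 7, best alternative gives 0.
Others report (3, 9, 9): truth gives 7, best alternative gives 0.
Others report (3, 12, 6): truth gives 7, best alternative gives 0.
Others report (3, 16, 3): truth gives 7, best alternative gives 0.
Others report (6, 3, 12): truth gives 7, best alternative gives 0.
(Remaining 119 profiles checked similarly; truth is weakly best in each.)
In every case the truthful report is at least as good as any alternative, so it is a dominant strategy.

Yes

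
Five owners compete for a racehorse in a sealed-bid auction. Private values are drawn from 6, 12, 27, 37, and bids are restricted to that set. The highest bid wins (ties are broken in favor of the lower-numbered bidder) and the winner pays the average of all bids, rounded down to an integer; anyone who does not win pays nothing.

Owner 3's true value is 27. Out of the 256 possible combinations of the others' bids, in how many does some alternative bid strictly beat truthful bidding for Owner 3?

97

Others bid (6, 6, 6, 6): truth gives 17; bid 12 gives 20 > 17. Violating.
Others bid (6, 6, 6, 12): truth gives 16; bid 12 gives 19 > 16. Violating.
Others bid (6, 6, 6, 37): truth gives 0; bid 37 gives 9 > 0. Violating.
Others bid (6, 6, 12, 6): truth gives 16; bid 12 gives 19 > 16. Violating.
Others bid (6, 6, 6, 27): truth gives 13; no alternative beats it.
Others bid (6, 6, 12, 27): truth gives 12; no alternative beats it.
(Checking all 256 profiles: 97 have a profitable deviation, 159 do not.)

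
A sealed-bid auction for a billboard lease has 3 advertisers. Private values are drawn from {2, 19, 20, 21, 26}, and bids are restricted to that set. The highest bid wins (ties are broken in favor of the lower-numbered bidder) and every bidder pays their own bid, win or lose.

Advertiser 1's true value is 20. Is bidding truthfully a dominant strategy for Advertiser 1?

Consider the case where Advertiser 2 bids 2 and Advertiser 3 bids 2.
Truthful bid 20: wins, pays 20, utility 20 - 20 = 0.
Bid 2 instead: wins, pays 2, utility 20 - 2 = 18.
Since 18 > 0, bidding 2 is strictly better here, so truthful bidding is not dominant.

No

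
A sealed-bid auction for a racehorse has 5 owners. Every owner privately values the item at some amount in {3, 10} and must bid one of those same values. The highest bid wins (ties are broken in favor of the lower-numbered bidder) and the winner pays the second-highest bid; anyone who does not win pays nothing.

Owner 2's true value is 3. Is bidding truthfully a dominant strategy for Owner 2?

Check each profile of the others' bids and compare truth against every alternative bid.
Others bid (3, 3, 3, 10): truth gives 0, best alternative gives -7.
Others bid (3, 3, 10, 3): truth gives 0, best alternative gives -7.
Others bid (3, 3, 10, 10): truth gives 0, best alternative gives -7.
Others bid (3, 10, 3, 3): truth gives 0, best alternative gives -7.
Others bid (3, 10, 3, 10): truth gives 0, best alternative gives -7.
Others bid (3, 10, 10, 3): truth gives 0, best alternative gives -7.
(Remaining 10 profiles checked similarly; truth is weakly best in each.)
In every case the truthful bid is at least as good as any alternative, so it is a dominant strategy.

Yes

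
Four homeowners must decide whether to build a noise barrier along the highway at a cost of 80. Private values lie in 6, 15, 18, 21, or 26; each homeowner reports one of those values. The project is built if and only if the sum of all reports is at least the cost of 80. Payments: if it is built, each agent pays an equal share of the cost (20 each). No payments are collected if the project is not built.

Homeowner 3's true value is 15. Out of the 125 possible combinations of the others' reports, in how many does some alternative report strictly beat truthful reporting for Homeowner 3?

Others report (15, 26, 26): truth gives -5; report 6 gives 0 > -5. Violating.
Others report (18, 21, 26): truth gives -5; report 6 gives 0 > -5. Violating.
Others report (18, 26, 21): truth gives -5; report 6 gives 0 > -5. Violating.
Others report (18, 26, 26): truth gives -5; report 6 gives 0 > -5. Violating.
Others report (6, 6, 6): truth gives 0; no alternative beats it.
Others report (6, 6, 15): truth gives 0; no alternative beats it.
(Checking all 125 profiles: 18 have a profitable deviation, 107 do not.)

18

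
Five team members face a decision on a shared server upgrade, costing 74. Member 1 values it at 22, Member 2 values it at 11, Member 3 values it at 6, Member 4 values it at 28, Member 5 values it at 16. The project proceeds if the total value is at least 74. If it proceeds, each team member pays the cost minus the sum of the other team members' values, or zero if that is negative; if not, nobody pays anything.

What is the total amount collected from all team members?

41

Total value 83 ≥ cost 74, so it is built.
Member 1: others sum to 61; max(0, 74 - 61) = 13.
Member 2: others sum to 72; max(0, 74 - 72) = 2.
Member 3: others sum to 77; max(0, 74 - 77) = 0.
Member 4: others sum to 55; max(0, 74 - 55) = 19.
Member 5: others sum to 67; max(0, 74 - 67) = 7.
Total collected = 13 + 2 + 0 + 19 + 7 = 41.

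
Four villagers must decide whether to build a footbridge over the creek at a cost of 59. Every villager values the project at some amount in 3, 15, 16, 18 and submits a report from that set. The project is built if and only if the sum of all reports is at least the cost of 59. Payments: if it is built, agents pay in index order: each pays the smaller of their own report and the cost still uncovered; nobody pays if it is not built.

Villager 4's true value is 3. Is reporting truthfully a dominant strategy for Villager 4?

Check each profile of the others' reports and compare truth against every alternative report.
Others report (15, 15, 15): truth gives 0, best alternative gives -11.
Others report (15, 15, 16): truth gives 0, best alternative gives -10.
Others report (15, 16, 15): truth gives 0, best alternative gives -10.
Others report (16, 15, 15): truth gives 0, best alternative gives -10.
Others report (15, 16, 16): truth gives 0, best alternative gives -9.
Others report (16, 15, 16): truth gives 0, best alternative gives -9.
(Remaining 58 profiles checked similarly; truth is weakly best in each.)
In every case the truthful report is at least as good as any alternative, so it is a dominant strategy.

Yes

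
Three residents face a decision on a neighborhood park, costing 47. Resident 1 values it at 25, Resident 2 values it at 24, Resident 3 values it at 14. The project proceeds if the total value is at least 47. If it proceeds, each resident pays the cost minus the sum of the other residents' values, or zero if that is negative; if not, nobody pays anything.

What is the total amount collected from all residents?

17

Total value 63 ≥ cost 47, so it is built.
Resident 1: others sum to 38; max(0, 47 - 38) = 9.
Resident 2: others sum to 39; max(0, 47 - 39) = 8.
Resident 3: others sum to 49; max(0, 47 - 49) = 0.
Total collected = 9 + 8 + 0 = 17.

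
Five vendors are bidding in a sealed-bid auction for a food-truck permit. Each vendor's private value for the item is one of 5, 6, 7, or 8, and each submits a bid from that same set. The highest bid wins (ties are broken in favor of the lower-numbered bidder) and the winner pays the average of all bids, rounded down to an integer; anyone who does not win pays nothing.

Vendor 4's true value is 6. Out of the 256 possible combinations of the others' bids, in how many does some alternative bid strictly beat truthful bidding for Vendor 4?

Others bid (5, 5, 5, 7): truth gives 0; bid 7 gives 1 > 0. Violating.
Others bid (5, 5, 6, 5): truth gives 0; bid 7 gives 1 > 0. Violating.
Others bid (5, 5, 6, 6): truth gives 0; bid 7 gives 1 > 0. Violating.
Others bid (5, 6, 5, 5): truth gives 0; bid 7 gives 1 > 0. Violating.
Others bid (5, 5, 5, 5): truth gives 1; no alternative beats it.
Others bid (5, 5, 5, 6): truth gives 1; no alternative beats it.
(Checking all 256 profiles: 10 have a profitable deviation, 246 do not.)

10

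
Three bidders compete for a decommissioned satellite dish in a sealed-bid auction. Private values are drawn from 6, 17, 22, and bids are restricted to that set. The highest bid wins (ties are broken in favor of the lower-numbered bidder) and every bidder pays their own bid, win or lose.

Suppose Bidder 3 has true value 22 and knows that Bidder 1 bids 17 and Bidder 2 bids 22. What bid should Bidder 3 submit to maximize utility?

6

Bid 6: loses but pays 6, utility -6.
Bid 17: loses but pays 17, utility -17.
Bid 22: loses but pays 22, utility -22.
The best choice is 6 with utility -6.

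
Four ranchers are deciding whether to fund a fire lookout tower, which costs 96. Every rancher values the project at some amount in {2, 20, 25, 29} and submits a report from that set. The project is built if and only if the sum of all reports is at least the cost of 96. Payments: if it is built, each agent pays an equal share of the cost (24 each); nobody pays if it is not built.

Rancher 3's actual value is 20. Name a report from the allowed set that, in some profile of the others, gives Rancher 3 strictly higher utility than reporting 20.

Suppose Rancher 1 reports 20, Rancher 2 reports 29 and Rancher 4 reports 29.
Report 20: project built, pays 24, utility 20 - 24 = -4.
Report 2: project not built, utility 0.
So reporting 2 beats truth here (0 > -4).

2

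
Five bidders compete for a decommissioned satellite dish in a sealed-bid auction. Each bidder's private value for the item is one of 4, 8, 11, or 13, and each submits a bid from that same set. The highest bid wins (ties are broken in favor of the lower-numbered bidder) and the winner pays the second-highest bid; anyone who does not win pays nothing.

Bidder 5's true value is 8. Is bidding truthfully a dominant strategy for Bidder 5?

Check each profile of the others' bids and compare truth against every alternative bid.
Others bid (4, 4, 4, 4): truth gives 4, best alternative gives 4.
Others bid (4, 4, 4, 8): truth gives 0, best alternative gives 0.
Others bid (4, 4, 4, 11): truth gives 0, best alternative gives 0.
Others bid (4, 4, 4, 13): truth gives 0, best alternative gives 0.
Others bid (4, 4, 8, 4): truth gives 0, best alternative gives 0.
Others bid (4, 4, 8, 8): truth gives 0, best alternative gives 0.
(Remaining 250 profiles checked similarly; truth is weakly best in each.)
In every case the truthful bid is at least as good as any alternative, so it is a dominant strategy.

Yes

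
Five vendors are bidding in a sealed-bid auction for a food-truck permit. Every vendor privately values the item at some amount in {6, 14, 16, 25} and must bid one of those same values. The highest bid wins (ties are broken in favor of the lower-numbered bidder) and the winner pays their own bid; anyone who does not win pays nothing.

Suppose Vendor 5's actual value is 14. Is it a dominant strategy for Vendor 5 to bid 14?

Yes

Check each profile of the others' bids and compare truth against every alternative bid.
Others bid (6, 6, 6, 6): truth gives 0, best alternative gives 0.
Others bid (6, 6, 6, 14): truth gives 0, best alternative gives 0.
Others bid (6, 6, 6, 16): truth gives 0, best alternative gives 0.
Others bid (6, 6, 6, 25): truth gives 0, best alternative gives 0.
Others bid (6, 6, 14, 6): truth gives 0, best alternative gives 0.
Others bid (6, 6, 14, 14): truth gives 0, best alternative gives 0.
(Remaining 250 profiles checked similarly; truth is weakly best in each.)
In every case the truthful bid is at least as good as any alternative, so it is a dominant strategy.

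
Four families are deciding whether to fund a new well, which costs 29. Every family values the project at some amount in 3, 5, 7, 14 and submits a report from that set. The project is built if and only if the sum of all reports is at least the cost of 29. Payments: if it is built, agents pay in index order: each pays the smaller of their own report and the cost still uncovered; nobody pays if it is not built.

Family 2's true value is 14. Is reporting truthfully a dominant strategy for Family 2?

No

Consider the case where Family 1 reports 3, Family 3 reports 5 and Family 4 reports 14.
Truthful report 14: project built, pays 14, utility 14 - 14 = 0.
Report 7 instead: project built, pays 7, utility 14 - 7 = 7.
Since 7 > 0, reporting 7 is strictly better here, so truthful reporting is not dominant.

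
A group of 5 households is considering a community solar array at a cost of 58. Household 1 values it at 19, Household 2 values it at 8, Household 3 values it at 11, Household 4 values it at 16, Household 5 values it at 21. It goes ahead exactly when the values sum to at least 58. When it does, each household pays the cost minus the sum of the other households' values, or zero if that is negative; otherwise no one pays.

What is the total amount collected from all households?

Total value 75 ≥ cost 58, so it is built.
Household 1: others sum to 56; max(0, 58 - 56) = 2.
Household 2: others sum to 67; max(0, 58 - 67) = 0.
Household 3: others sum to 64; max(0, 58 - 64) = 0.
Household 4: others sum to 59; max(0, 58 - 59) = 0.
Household 5: others sum to 54; max(0, 58 - 54) = 4.
Total collected = 2 + 0 + 0 + 0 + 4 = 6.

6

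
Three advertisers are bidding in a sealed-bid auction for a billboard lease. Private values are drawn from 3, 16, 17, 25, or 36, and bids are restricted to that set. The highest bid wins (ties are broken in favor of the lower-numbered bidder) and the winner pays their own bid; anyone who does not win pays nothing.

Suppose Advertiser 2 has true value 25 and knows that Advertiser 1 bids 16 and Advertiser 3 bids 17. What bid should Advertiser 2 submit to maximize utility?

17

Bid 3: loses, pays 0, utility 0.
Bid 16: loses, pays 0, utility 0.
Bid 17: wins, pays 17, utility 25 - 17 = 8.
Bid 25: wins, pays 25, utility 25 - 25 = 0.
Bid 36: wins, pays 36, utility 25 - 36 = -11.
The best choice is 17 with utility 8.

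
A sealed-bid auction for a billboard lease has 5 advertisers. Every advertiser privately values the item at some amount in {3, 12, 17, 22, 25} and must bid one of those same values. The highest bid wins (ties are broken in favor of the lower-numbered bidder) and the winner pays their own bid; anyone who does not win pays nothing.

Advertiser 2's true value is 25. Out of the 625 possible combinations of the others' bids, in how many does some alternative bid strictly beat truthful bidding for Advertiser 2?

192

Others bid (3, 3, 3, 3): truth gives 0; bid 12 gives 13 > 0. Violating.
Others bid (3, 3, 3, 12): truth gives 0; bid 12 gives 13 > 0. Violating.
Others bid (3, 3, 3, 17): truth gives 0; bid 17 gives 8 > 0. Violating.
Others bid (3, 3, 3, 22): truth gives 0; bid 22 gives 3 > 0. Violating.
Others bid (3, 3, 3, 25): truth gives 0; no alternative beats it.
Others bid (3, 3, 12, 25): truth gives 0; no alternative beats it.
(Checking all 625 profiles: 192 have a profitable deviation, 433 do not.)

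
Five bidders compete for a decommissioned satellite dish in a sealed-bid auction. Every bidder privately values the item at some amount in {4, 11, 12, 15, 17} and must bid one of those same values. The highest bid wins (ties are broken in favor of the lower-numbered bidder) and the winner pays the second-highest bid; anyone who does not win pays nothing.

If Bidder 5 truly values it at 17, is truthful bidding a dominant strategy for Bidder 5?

Check each profile of the others' bids and compare truth against every alternative bid.
Others bid (4, 4, 4, 15): truth gives 2, best alternative gives 0.
Others bid (4, 4, 11, 15): truth gives 2, best alternative gives 0.
Others bid (4, 4, 12, 15): truth gives 2, best alternative gives 0.
Others bid (4, 4, 15, 4): truth gives 2, best alternative gives 0.
Others bid (4, 4, 15, 11): truth gives 2, best alternative gives 0.
Others bid (4, 4, 15, 12): truth gives 2, best alternative gives 0.
(Remaining 619 profiles checked similarly; truth is weakly best in each.)
In every case the truthful bid is at least as good as any alternative, so it is a dominant strategy.

Yes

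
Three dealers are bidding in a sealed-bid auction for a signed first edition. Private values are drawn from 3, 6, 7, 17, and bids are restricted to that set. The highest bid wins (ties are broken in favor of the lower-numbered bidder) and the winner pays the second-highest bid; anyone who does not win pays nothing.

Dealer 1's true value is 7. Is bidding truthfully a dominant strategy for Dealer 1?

Check each profile of the others' bids and compare truth against every alternative bid.
Others bid (3, 3): truth gives 4, best alternative gives 4.
Others bid (3, 6): truth gives 1, best alternative gives 1.
Others bid (6, 3): truth gives 1, best alternative gives 1.
Others bid (6, 6): truth gives 1, best alternative gives 1.
Others bid (3, 7): truth gives 0, best alternative gives 0.
Others bid (3, 17): truth gives 0, best alternative gives 0.
(Remaining 10 profiles checked similarly; truth is weakly best in each.)
In every case the truthful bid is at least as good as any alternative, so it is a dominant strategy.

Yes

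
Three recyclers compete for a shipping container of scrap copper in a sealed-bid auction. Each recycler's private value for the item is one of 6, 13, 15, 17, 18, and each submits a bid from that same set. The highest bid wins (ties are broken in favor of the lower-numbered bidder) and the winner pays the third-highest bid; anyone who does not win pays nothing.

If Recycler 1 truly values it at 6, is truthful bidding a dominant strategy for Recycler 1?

Check each profile of the others' bids and compare truth against every alternative bid.
Others bid (13, 13): truth gives 0, best alternative gives -7.
Others bid (6, 6): truth gives 0, best alternative gives 0.
Others bid (6, 13): truth gives 0, best alternative gives 0.
Others bid (6, 15): truth gives 0, best alternative gives 0.
Others bid (6, 17): truth gives 0, best alternative gives 0.
Others bid (6, 18): truth gives 0, best alternative gives 0.
(Remaining 19 profiles checked similarly; truth is weakly best in each.)
In every case the truthful bid is at least as good as any alternative, so it is a dominant strategy.

Yes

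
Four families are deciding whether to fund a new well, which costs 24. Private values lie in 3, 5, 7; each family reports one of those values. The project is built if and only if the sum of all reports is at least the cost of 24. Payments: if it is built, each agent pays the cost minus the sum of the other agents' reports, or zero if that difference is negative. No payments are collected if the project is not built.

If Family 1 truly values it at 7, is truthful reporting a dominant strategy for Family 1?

Check each profile of the others' reports and compare truth against every alternative report.
Others report (7, 7, 7): truth gives 4, best alternative gives 4.
Others report (5, 7, 7): truth gives 2, best alternative gives 2.
Others report (7, 5, 7): truth gives 2, best alternative gives 2.
Others report (7, 7, 5): truth gives 2, best alternative gives 2.
Others report (3, 3, 3): truth gives 0, best alternative gives 0.
Others report (3, 3, 5): truth gives 0, best alternative gives 0.
(Remaining 21 profiles checked similarly; truth is weakly best in each.)
In every case the truthful report is at least as good as any alternative, so it is a dominant strategy.

Yes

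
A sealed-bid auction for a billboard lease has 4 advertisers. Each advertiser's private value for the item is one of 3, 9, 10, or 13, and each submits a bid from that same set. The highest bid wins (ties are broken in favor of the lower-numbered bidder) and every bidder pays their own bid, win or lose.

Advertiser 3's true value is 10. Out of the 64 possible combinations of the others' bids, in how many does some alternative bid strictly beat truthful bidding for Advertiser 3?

Others bid (3, 3, 3): truth gives 0; bid 9 gives 1 > 0. Violating.
Others bid (3, 3, 9): truth gives 0; bid 9 gives 1 > 0. Violating.
Others bid (3, 3, 13): truth gives -10; bid 3 gives -3 > -10. Violating.
Others bid (3, 9, 13): truth gives -10; bid 3 gives -3 > -10. Violating.
Others bid (3, 3, 10): truth gives 0; no alternative beats it.
Others bid (3, 9, 3): truth gives 0; no alternative beats it.
(Checking all 64 profiles: 54 have a profitable deviation, 10 do not.)

54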